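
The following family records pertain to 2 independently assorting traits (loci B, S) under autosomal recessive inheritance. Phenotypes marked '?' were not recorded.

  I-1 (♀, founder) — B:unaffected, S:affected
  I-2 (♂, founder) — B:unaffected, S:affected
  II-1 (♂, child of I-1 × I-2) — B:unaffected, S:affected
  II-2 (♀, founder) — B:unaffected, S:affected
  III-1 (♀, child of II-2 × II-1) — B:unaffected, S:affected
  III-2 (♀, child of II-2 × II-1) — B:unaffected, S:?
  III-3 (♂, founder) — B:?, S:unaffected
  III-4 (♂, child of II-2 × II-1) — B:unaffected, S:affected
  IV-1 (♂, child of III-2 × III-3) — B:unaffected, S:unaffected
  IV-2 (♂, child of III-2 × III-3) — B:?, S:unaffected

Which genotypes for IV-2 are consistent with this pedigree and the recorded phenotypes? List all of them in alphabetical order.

B/I-1 un ·: BB|Bb
B/I-2 un ·: BB|Bb
B/II-1 un I-1×I-2: BB|Bb
B/II-2 un ·: BB|Bb
B/III-1 un II-2×II-1: BB|Bb
B/III-2 un II-2×II-1: BB|Bb
B/III-3 ? ·: BB|Bb|bb
B/III-4 un II-2×II-1: BB|Bb
B/IV-1 un III-2×III-3: BB|Bb
B/IV-2 ? III-2×III-3: BB|Bb|bb
⇒ B over [I-1,I-2,II-1,II-2,III-1,III-2,III-3,III-4,IV-1,IV-2]: 744 consistent
S/I-1 aff ·: ss
S/I-2 aff ·: ss
S/II-1 aff I-1×I-2: ss
S/II-2 aff ·: ss
S/III-1 aff II-2×II-1: ss
S/III-2 ? II-2×II-1: ss
S/III-3 un ·: SS|Ss
S/III-4 aff II-2×II-1: ss
S/IV-1 un III-2×III-3: Ss
S/IV-2 un III-2×III-3: Ss
⇒ S over [I-1,I-2,II-1,II-2,III-1,III-2,III-3,III-4,IV-1,IV-2]: 2 consistent

IV-2 ∈ {BB Ss, Bb Ss, bb Ss}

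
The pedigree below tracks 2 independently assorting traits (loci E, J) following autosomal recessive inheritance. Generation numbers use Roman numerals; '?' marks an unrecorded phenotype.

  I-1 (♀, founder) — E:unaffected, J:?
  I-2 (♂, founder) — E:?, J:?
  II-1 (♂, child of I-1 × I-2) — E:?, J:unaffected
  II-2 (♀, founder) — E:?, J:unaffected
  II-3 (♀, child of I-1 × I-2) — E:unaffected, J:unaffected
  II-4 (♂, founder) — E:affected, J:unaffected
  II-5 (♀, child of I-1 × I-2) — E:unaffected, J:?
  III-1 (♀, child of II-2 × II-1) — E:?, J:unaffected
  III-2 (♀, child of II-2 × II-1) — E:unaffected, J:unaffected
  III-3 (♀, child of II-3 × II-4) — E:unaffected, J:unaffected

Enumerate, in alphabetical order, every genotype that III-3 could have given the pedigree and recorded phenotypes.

III-3 ∈ {Ee JJ, Ee Jj}

E/I-1 un ·: EE|Ee
E/I-2 ? ·: EE|Ee|ee
E/II-1 ? I-1×I-2: EE|Ee|ee
E/II-2 ? ·: EE|Ee|ee
E/II-3 un I-1×I-2: EE|Ee
E/II-4 aff ·: ee
E/II-5 un I-1×I-2: EE|Ee
E/III-1 ? II-2×II-1: EE|Ee|ee
E/III-2 un II-2×II-1: EE|Ee
E/III-3 un II-3×II-4: Ee
⇒ E over [I-1,I-2,II-1,II-2,II-3,II-4,II-5,III-1,III-2,III-3]: 261 consistent
J/I-1 ? ·: JJ|Jj|jj
J/I-2 ? ·: JJ|Jj|jj
J/II-1 un I-1×I-2: JJ|Jj
J/II-2 un ·: JJ|Jj
J/II-3 un I-1×I-2: JJ|Jj
J/II-4 un ·: JJ|Jj
J/II-5 ? I-1×I-2: JJ|Jj|jj
J/III-1 un II-2×II-1: JJ|Jj
J/III-2 un II-2×II-1: JJ|Jj
J/III-3 un II-3×II-4: JJ|Jj
⇒ J over [I-1,I-2,II-1,II-2,II-3,II-4,II-5,III-1,III-2,III-3]: 844 consistent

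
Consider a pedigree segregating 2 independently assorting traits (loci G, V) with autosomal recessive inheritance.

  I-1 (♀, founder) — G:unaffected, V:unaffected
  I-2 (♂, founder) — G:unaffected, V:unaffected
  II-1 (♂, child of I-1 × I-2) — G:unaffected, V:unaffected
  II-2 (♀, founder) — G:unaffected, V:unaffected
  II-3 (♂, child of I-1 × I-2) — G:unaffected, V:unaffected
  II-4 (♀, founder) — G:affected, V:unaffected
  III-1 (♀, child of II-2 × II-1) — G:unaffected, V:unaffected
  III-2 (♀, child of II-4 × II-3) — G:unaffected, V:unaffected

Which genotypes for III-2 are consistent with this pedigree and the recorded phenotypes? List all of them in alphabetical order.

G/I-1 un ·: GG|Gg
G/I-2 un ·: GG|Gg
G/II-1 un I-1×I-2: GG|Gg
G/II-2 un ·: GG|Gg
G/II-3 un I-1×I-2: GG|Gg
G/II-4 aff ·: gg
G/III-1 un II-2×II-1: GG|Gg
G/III-2 un II-4×II-3: Gg
⇒ G over [I-1,I-2,II-1,II-2,II-3,II-4,III-1,III-2]: 45 consistent
V/I-1 un ·: VV|Vv
V/I-2 un ·: VV|Vv
V/II-1 un I-1×I-2: VV|Vv
V/II-2 un ·: VV|Vv
V/II-3 un I-1×I-2: VV|Vv
V/II-4 un ·: VV|Vv
V/III-1 un II-2×II-1: VV|Vv
V/III-2 un II-4×II-3: VV|Vv
⇒ V over [I-1,I-2,II-1,II-2,II-3,II-4,III-1,III-2]: 156 consistent

III-2 ∈ {Gg VV, Gg Vv}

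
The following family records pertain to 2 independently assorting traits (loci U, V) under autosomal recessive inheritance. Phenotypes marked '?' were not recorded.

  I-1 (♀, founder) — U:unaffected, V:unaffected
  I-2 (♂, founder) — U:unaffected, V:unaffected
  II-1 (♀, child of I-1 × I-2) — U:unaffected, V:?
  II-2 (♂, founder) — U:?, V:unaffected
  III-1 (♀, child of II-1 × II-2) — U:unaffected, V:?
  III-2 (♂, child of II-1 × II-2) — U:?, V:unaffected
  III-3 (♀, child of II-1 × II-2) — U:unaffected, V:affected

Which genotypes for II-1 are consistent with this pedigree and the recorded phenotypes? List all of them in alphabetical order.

U/I-1 un ·: UU|Uu
U/I-2 un ·: UU|Uu
U/II-1 un I-1×I-2: UU|Uu
U/II-2 ? ·: UU|Uu|uu
U/III-1 un II-1×II-2: UU|Uu
U/III-2 ? II-1×II-2: UU|Uu|uu
U/III-3 un II-1×II-2: UU|Uu
⇒ U over [I-1,I-2,II-1,II-2,III-1,III-2,III-3]: 106 consistent
V/I-1 un ·: VV|Vv
V/I-2 un ·: VV|Vv
V/II-1 ? I-1×I-2: Vv|vv
V/II-2 un ·: Vv
V/III-1 ? II-1×II-2: VV|Vv|vv
V/III-2 un II-1×II-2: VV|Vv
V/III-3 aff II-1×II-2: vv
⇒ V over [I-1,I-2,II-1,II-2,III-1,III-2,III-3]: 20 consistent

II-1 ∈ {UU Vv, UU vv, Uu Vv, Uu vv}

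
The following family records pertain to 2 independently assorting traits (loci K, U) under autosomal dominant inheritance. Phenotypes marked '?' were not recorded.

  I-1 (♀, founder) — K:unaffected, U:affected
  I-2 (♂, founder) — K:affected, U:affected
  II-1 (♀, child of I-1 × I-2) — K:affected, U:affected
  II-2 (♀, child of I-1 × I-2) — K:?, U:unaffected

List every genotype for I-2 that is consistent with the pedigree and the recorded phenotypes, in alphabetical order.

I-2 ∈ {KK Uu, Kk Uu}

K/I-1 un ·: kk
K/I-2 aff ·: Kk|KK
K/II-1 aff I-1×I-2: Kk
K/II-2 ? I-1×I-2: kk|Kk
⇒ K over [I-1,I-2,II-1,II-2]: 3 consistent
U/I-1 aff ·: Uu
U/I-2 aff ·: Uu
U/II-1 aff I-1×I-2: Uu|UU
U/II-2 un I-1×I-2: uu
⇒ U over [I-1,I-2,II-1,II-2]: 2 consistent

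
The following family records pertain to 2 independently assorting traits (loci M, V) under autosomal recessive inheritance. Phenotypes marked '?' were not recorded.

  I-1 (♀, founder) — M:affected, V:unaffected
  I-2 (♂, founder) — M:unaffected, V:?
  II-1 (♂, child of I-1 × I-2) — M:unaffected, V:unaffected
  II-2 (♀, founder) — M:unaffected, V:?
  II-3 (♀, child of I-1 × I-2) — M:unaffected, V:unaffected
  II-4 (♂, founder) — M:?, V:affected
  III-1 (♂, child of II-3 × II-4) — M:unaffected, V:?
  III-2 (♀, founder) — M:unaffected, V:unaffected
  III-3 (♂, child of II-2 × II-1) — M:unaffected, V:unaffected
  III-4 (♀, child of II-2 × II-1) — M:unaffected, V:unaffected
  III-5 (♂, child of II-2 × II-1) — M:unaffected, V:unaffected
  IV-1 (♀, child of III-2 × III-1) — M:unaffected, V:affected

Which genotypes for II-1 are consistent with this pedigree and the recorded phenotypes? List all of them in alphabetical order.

II-1 ∈ {Mm VV, Mm Vv}

M/I-1 aff ·: mm
M/I-2 un ·: MM|Mm
M/II-1 un I-1×I-2: Mm
M/II-2 un ·: MM|Mm
M/II-3 un I-1×I-2: Mm
M/II-4 ? ·: MM|Mm|mm
M/III-1 un II-3×II-4: MM|Mm
M/III-2 un ·: MM|Mm
M/III-3 un II-2×II-1: MM|Mm
M/III-4 un II-2×II-1: MM|Mm
M/III-5 un II-2×II-1: MM|Mm
M/IV-1 un III-2×III-1: MM|Mm
⇒ M over [I-1,I-2,II-1,II-2,II-3,II-4,III-1,III-2,III-3,III-4,III-5,IV-1]: 576 consistent
V/I-1 un ·: VV|Vv
V/I-2 ? ·: VV|Vv|vv
V/II-1 un I-1×I-2: VV|Vv
V/II-2 ? ·: VV|Vv|vv
V/II-3 un I-1×I-2: VV|Vv
V/II-4 aff ·: vv
V/III-1 ? II-3×II-4: Vv|vv
V/III-2 un ·: Vv
V/III-3 un II-2×II-1: VV|Vv
V/III-4 un II-2×II-1: VV|Vv
V/III-5 un II-2×II-1: VV|Vv
V/IV-1 aff III-2×III-1: vv
⇒ V over [I-1,I-2,II-1,II-2,II-3,II-4,III-1,III-2,III-3,III-4,III-5,IV-1]: 321 consistent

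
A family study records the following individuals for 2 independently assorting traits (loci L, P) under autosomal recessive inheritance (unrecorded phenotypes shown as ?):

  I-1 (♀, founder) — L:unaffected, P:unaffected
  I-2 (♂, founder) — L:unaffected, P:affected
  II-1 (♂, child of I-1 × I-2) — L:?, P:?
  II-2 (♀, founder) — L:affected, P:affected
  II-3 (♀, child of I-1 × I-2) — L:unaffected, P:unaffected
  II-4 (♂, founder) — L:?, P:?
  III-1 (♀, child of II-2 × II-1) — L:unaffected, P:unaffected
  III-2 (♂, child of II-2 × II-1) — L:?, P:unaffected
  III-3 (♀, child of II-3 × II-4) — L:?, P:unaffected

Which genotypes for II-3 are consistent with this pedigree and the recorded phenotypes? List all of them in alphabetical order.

II-3 ∈ {LL Pp, Ll Pp}

L/I-1 un ·: LL|Ll
L/I-2 un ·: LL|Ll
L/II-1 ? I-1×I-2: LL|Ll
L/II-2 aff ·: ll
L/II-3 un I-1×I-2: LL|Ll
L/II-4 ? ·: LL|Ll|ll
L/III-1 un II-2×II-1: Ll
L/III-2 ? II-2×II-1: Ll|ll
L/III-3 ? II-3×II-4: LL|Ll|ll
⇒ L over [I-1,I-2,II-1,II-2,II-3,II-4,III-1,III-2,III-3]: 103 consistent
P/I-1 un ·: PP|Pp
P/I-2 aff ·: pp
P/II-1 ? I-1×I-2: Pp
P/II-2 aff ·: pp
P/II-3 un I-1×I-2: Pp
P/II-4 ? ·: PP|Pp|pp
P/III-1 un II-2×II-1: Pp
P/III-2 un II-2×II-1: Pp
P/III-3 un II-3×II-4: PP|Pp
⇒ P over [I-1,I-2,II-1,II-2,II-3,II-4,III-1,III-2,III-3]: 10 consistent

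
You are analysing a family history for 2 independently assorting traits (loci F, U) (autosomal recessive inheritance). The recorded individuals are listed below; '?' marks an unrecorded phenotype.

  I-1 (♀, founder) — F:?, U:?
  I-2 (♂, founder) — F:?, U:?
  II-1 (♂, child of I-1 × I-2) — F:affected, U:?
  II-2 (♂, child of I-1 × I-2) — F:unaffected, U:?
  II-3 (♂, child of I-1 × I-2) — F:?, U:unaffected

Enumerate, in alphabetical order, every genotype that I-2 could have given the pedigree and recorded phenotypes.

I-2 ∈ {Ff UU, Ff Uu, Ff uu, ff UU, ff Uu, ff uu}

F/I-1 ? ·: Ff|ff
F/I-2 ? ·: Ff|ff
F/II-1 aff I-1×I-2: ff
F/II-2 un I-1×I-2: FF|Ff
F/II-3 ? I-1×I-2: FF|Ff|ff
⇒ F over [I-1,I-2,II-1,II-2,II-3]: 10 consistent
U/I-1 ? ·: UU|Uu|uu
U/I-2 ? ·: UU|Uu|uu
U/II-1 ? I-1×I-2: UU|Uu|uu
U/II-2 ? I-1×I-2: UU|Uu|uu
U/II-3 un I-1×I-2: UU|Uu
⇒ U over [I-1,I-2,II-1,II-2,II-3]: 45 consistent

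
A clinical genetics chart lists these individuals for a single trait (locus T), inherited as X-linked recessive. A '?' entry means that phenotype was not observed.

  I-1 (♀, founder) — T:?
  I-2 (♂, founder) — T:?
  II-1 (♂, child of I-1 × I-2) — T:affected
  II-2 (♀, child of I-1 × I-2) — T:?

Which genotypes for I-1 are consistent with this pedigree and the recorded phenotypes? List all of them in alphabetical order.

T/I-1 ? ·: X^TX^t|X^tX^t
T/I-2 ? ·: X^TY|X^tY
T/II-1 aff I-1×I-2: X^tY
T/II-2 ? I-1×I-2: X^TX^T|X^TX^t|X^tX^t
⇒ T over [I-1,I-2,II-1,II-2]: 6 consistent

I-1 ∈ {X^TX^t, X^tX^t}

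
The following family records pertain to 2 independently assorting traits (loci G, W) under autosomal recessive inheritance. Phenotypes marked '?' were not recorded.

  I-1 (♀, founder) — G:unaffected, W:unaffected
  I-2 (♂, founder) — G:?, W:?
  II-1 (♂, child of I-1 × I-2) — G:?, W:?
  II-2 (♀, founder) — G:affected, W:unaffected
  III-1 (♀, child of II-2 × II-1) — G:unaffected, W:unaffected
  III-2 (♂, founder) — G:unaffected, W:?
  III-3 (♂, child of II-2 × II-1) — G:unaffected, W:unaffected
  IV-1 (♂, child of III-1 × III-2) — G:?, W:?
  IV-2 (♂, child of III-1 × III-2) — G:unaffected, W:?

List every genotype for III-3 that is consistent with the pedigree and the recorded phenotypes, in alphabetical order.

G/I-1 un ·: GG|Gg
G/I-2 ? ·: GG|Gg|gg
G/II-1 ? I-1×I-2: GG|Gg
G/II-2 aff ·: gg
G/III-1 un II-2×II-1: Gg
G/III-2 un ·: GG|Gg
G/III-3 un II-2×II-1: Gg
G/IV-1 ? III-1×III-2: GG|Gg|gg
G/IV-2 un III-1×III-2: GG|Gg
⇒ G over [I-1,I-2,II-1,II-2,III-1,III-2,III-3,IV-1,IV-2]: 90 consistent
W/I-1 un ·: WW|Ww
W/I-2 ? ·: WW|Ww|ww
W/II-1 ? I-1×I-2: WW|Ww|ww
W/II-2 un ·: WW|Ww
W/III-1 un II-2×II-1: WW|Ww
W/III-2 ? ·: WW|Ww|ww
W/III-3 un II-2×II-1: WW|Ww
W/IV-1 ? III-1×III-2: WW|Ww|ww
W/IV-2 ? III-1×III-2: WW|Ww|ww
⇒ W over [I-1,I-2,II-1,II-2,III-1,III-2,III-3,IV-1,IV-2]: 736 consistent

III-3 ∈ {Gg WW, Gg Ww}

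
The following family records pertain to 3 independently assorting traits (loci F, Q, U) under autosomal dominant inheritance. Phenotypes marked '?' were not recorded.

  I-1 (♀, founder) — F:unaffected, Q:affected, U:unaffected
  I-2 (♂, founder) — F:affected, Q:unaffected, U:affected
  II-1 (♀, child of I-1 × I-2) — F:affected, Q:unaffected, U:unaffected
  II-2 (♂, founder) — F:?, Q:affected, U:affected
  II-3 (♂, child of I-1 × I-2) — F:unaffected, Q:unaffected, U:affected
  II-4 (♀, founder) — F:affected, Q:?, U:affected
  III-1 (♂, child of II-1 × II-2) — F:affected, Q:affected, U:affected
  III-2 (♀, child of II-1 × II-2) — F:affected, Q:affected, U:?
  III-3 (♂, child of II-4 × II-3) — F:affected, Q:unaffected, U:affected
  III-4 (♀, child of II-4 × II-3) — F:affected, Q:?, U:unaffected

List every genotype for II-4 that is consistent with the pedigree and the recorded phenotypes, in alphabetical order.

II-4 ∈ {FF Qq Uu, FF qq Uu, Ff Qq Uu, Ff qq Uu}

F/I-1 un ·: ff
F/I-2 aff ·: Ff
F/II-1 aff I-1×I-2: Ff
F/II-2 ? ·: ff|Ff|FF
F/II-3 un I-1×I-2: ff
F/II-4 aff ·: Ff|FF
F/III-1 aff II-1×II-2: Ff|FF
F/III-2 aff II-1×II-2: Ff|FF
F/III-3 aff II-4×II-3: Ff
F/III-4 aff II-4×II-3: Ff
⇒ F over [I-1,I-2,II-1,II-2,II-3,II-4,III-1,III-2,III-3,III-4]: 18 consistent
Q/I-1 aff ·: Qq
Q/I-2 un ·: qq
Q/II-1 un I-1×I-2: qq
Q/II-2 aff ·: Qq|QQ
Q/II-3 un I-1×I-2: qq
Q/II-4 ? ·: qq|Qq
Q/III-1 aff II-1×II-2: Qq
Q/III-2 aff II-1×II-2: Qq
Q/III-3 un II-4×II-3: qq
Q/III-4 ? II-4×II-3: qq|Qq
⇒ Q over [I-1,I-2,II-1,II-2,II-3,II-4,III-1,III-2,III-3,III-4]: 6 consistent
U/I-1 un ·: uu
U/I-2 aff ·: Uu
U/II-1 un I-1×I-2: uu
U/II-2 aff ·: Uu|UU
U/II-3 aff I-1×I-2: Uu
U/II-4 aff ·: Uu
U/III-1 aff II-1×II-2: Uu
U/III-2 ? II-1×II-2: uu|Uu
U/III-3 aff II-4×II-3: Uu|UU
U/III-4 un II-4×II-3: uu
⇒ U over [I-1,I-2,II-1,II-2,II-3,II-4,III-1,III-2,III-3,III-4]: 6 consistent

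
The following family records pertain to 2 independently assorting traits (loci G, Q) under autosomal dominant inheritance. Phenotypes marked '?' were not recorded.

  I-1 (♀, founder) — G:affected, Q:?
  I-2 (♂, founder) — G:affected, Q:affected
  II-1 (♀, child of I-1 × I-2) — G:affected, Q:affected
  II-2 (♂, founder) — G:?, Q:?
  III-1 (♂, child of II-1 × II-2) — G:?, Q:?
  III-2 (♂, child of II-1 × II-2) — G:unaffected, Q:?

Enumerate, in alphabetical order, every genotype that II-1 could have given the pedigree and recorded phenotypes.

II-1 ∈ {Gg QQ, Gg Qq}

G/I-1 aff ·: Gg|GG
G/I-2 aff ·: Gg|GG
G/II-1 aff I-1×I-2: Gg
G/II-2 ? ·: gg|Gg
G/III-1 ? II-1×II-2: gg|Gg|GG
G/III-2 un II-1×II-2: gg
⇒ G over [I-1,I-2,II-1,II-2,III-1,III-2]: 15 consistent
Q/I-1 ? ·: qq|Qq|QQ
Q/I-2 aff ·: Qq|QQ
Q/II-1 aff I-1×I-2: Qq|QQ
Q/II-2 ? ·: qq|Qq|QQ
Q/III-1 ? II-1×II-2: qq|Qq|QQ
Q/III-2 ? II-1×II-2: qq|Qq|QQ
⇒ Q over [I-1,I-2,II-1,II-2,III-1,III-2]: 109 consistent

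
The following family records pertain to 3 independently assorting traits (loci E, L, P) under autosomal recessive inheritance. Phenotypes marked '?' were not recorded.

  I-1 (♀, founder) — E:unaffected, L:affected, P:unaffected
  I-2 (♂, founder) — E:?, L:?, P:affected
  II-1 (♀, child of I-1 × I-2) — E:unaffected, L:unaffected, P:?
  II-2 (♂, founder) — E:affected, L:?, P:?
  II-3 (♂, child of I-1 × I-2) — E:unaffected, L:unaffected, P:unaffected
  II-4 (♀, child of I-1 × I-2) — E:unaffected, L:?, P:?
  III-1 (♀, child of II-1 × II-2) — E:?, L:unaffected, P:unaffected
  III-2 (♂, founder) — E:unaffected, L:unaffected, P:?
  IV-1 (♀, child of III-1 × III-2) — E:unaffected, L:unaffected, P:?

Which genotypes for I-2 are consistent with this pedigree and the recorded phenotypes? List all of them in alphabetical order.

I-2 ∈ {EE LL pp, EE Ll pp, Ee LL pp, Ee Ll pp, ee LL pp, ee Ll pp}

E/I-1 un ·: EE|Ee
E/I-2 ? ·: EE|Ee|ee
E/II-1 un I-1×I-2: EE|Ee
E/II-2 aff ·: ee
E/II-3 un I-1×I-2: EE|Ee
E/II-4 un I-1×I-2: EE|Ee
E/III-1 ? II-1×II-2: Ee|ee
E/III-2 un ·: EE|Ee
E/IV-1 un III-1×III-2: EE|Ee
⇒ E over [I-1,I-2,II-1,II-2,II-3,II-4,III-1,III-2,IV-1]: 136 consistent
L/I-1 aff ·: ll
L/I-2 ? ·: LL|Ll
L/II-1 un I-1×I-2: Ll
L/II-2 ? ·: LL|Ll|ll
L/II-3 un I-1×I-2: Ll
L/II-4 ? I-1×I-2: Ll|ll
L/III-1 un II-1×II-2: LL|Ll
L/III-2 un ·: LL|Ll
L/IV-1 un III-1×III-2: LL|Ll
⇒ L over [I-1,I-2,II-1,II-2,II-3,II-4,III-1,III-2,IV-1]: 54 consistent
P/I-1 un ·: PP|Pp
P/I-2 aff ·: pp
P/II-1 ? I-1×I-2: Pp|pp
P/II-2 ? ·: PP|Pp|pp
P/II-3 un I-1×I-2: Pp
P/II-4 ? I-1×I-2: Pp|pp
P/III-1 un II-1×II-2: PP|Pp
P/III-2 ? ·: PP|Pp|pp
P/IV-1 ? III-1×III-2: PP|Pp|pp
⇒ P over [I-1,I-2,II-1,II-2,II-3,II-4,III-1,III-2,IV-1]: 115 consistent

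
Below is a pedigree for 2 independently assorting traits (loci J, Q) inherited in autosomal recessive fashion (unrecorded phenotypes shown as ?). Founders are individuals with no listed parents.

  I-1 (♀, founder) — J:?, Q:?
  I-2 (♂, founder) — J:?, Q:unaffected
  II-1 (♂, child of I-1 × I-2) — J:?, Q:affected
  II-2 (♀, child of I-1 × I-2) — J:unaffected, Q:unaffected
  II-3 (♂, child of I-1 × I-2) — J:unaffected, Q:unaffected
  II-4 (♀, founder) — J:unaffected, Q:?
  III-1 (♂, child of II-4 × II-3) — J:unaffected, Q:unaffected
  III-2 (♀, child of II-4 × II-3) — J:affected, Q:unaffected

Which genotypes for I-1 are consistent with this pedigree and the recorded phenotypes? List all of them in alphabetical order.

I-1 ∈ {JJ Qq, JJ qq, Jj Qq, Jj qq, jj Qq, jj qq}

J/I-1 ? ·: JJ|Jj|jj
J/I-2 ? ·: JJ|Jj|jj
J/II-1 ? I-1×I-2: JJ|Jj|jj
J/II-2 un I-1×I-2: JJ|Jj
J/II-3 un I-1×I-2: Jj
J/II-4 un ·: Jj
J/III-1 un II-4×II-3: JJ|Jj
J/III-2 aff II-4×II-3: jj
⇒ J over [I-1,I-2,II-1,II-2,II-3,II-4,III-1,III-2]: 40 consistent
Q/I-1 ? ·: Qq|qq
Q/I-2 un ·: Qq
Q/II-1 aff I-1×I-2: qq
Q/II-2 un I-1×I-2: QQ|Qq
Q/II-3 un I-1×I-2: QQ|Qq
Q/II-4 ? ·: QQ|Qq|qq
Q/III-1 un II-4×II-3: QQ|Qq
Q/III-2 un II-4×II-3: QQ|Qq
⇒ Q over [I-1,I-2,II-1,II-2,II-3,II-4,III-1,III-2]: 39 consistent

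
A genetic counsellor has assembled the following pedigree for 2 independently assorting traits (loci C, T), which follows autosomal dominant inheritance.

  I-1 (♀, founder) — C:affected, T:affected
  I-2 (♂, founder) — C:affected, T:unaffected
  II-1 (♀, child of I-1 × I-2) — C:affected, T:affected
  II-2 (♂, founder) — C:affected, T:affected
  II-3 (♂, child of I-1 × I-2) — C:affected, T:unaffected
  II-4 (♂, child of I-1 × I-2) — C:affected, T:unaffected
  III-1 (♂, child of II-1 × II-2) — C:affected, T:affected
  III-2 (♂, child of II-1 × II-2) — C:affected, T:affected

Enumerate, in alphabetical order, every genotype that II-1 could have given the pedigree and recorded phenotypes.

II-1 ∈ {CC Tt, Cc Tt}

C/I-1 aff ·: Cc|CC
C/I-2 aff ·: Cc|CC
C/II-1 aff I-1×I-2: Cc|CC
C/II-2 aff ·: Cc|CC
C/II-3 aff I-1×I-2: Cc|CC
C/II-4 aff I-1×I-2: Cc|CC
C/III-1 aff II-1×II-2: Cc|CC
C/III-2 aff II-1×II-2: Cc|CC
⇒ C over [I-1,I-2,II-1,II-2,II-3,II-4,III-1,III-2]: 161 consistent
T/I-1 aff ·: Tt
T/I-2 un ·: tt
T/II-1 aff I-1×I-2: Tt
T/II-2 aff ·: Tt|TT
T/II-3 un I-1×I-2: tt
T/II-4 un I-1×I-2: tt
T/III-1 aff II-1×II-2: Tt|TT
T/III-2 aff II-1×II-2: Tt|TT
⇒ T over [I-1,I-2,II-1,II-2,II-3,II-4,III-1,III-2]: 8 consistent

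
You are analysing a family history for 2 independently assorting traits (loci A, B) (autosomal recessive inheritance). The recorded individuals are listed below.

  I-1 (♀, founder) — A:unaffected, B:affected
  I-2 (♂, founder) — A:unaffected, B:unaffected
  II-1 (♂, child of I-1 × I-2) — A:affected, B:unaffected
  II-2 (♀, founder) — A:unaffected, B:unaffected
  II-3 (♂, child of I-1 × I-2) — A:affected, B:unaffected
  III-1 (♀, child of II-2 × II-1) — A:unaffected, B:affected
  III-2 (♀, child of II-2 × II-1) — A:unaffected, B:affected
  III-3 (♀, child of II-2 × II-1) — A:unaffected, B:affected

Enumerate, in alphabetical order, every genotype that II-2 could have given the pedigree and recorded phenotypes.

A/I-1 un ·: Aa
A/I-2 un ·: Aa
A/II-1 aff I-1×I-2: aa
A/II-2 un ·: AA|Aa
A/II-3 aff I-1×I-2: aa
A/III-1 un II-2×II-1: Aa
A/III-2 un II-2×II-1: Aa
A/III-3 un II-2×II-1: Aa
⇒ A over [I-1,I-2,II-1,II-2,II-3,III-1,III-2,III-3]: 2 consistent
B/I-1 aff ·: bb
B/I-2 un ·: BB|Bb
B/II-1 un I-1×I-2: Bb
B/II-2 un ·: Bb
B/II-3 un I-1×I-2: Bb
B/III-1 aff II-2×II-1: bb
B/III-2 aff II-2×II-1: bb
B/III-3 aff II-2×II-1: bb
⇒ B over [I-1,I-2,II-1,II-2,II-3,III-1,III-2,III-3]: 2 consistent

II-2 ∈ {AA Bb, Aa Bb}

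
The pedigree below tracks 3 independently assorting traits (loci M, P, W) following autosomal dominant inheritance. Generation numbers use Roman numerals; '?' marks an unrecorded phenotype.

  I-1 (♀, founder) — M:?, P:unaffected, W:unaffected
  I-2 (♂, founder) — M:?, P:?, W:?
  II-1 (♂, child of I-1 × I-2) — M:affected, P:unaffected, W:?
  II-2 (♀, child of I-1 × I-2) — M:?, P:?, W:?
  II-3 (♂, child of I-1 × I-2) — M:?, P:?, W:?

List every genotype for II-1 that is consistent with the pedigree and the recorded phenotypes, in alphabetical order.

M/I-1 ? ·: mm|Mm|MM
M/I-2 ? ·: mm|Mm|MM
M/II-1 aff I-1×I-2: Mm|MM
M/II-2 ? I-1×I-2: mm|Mm|MM
M/II-3 ? I-1×I-2: mm|Mm|MM
⇒ M over [I-1,I-2,II-1,II-2,II-3]: 45 consistent
P/I-1 un ·: pp
P/I-2 ? ·: pp|Pp
P/II-1 un I-1×I-2: pp
P/II-2 ? I-1×I-2: pp|Pp
P/II-3 ? I-1×I-2: pp|Pp
⇒ P over [I-1,I-2,II-1,II-2,II-3]: 5 consistent
W/I-1 un ·: ww
W/I-2 ? ·: ww|Ww|WW
W/II-1 ? I-1×I-2: ww|Ww
W/II-2 ? I-1×I-2: ww|Ww
W/II-3 ? I-1×I-2: ww|Ww
⇒ W over [I-1,I-2,II-1,II-2,II-3]: 10 consistent

II-1 ∈ {MM pp Ww, MM pp ww, Mm pp Ww, Mm pp ww}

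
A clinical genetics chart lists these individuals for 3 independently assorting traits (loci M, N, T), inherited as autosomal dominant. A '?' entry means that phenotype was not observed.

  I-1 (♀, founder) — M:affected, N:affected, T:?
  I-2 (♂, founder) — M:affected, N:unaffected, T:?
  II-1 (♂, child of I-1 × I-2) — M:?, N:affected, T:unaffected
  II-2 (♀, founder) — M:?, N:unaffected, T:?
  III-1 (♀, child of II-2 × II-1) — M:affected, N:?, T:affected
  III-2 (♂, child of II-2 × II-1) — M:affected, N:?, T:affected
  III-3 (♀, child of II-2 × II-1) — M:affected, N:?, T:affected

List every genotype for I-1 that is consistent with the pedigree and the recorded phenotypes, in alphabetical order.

M/I-1 aff ·: Mm|MM
M/I-2 aff ·: Mm|MM
M/II-1 ? I-1×I-2: mm|Mm|MM
M/II-2 ? ·: mm|Mm|MM
M/III-1 aff II-2×II-1: Mm|MM
M/III-2 aff II-2×II-1: Mm|MM
M/III-3 aff II-2×II-1: Mm|MM
⇒ M over [I-1,I-2,II-1,II-2,III-1,III-2,III-3]: 93 consistent
N/I-1 aff ·: Nn|NN
N/I-2 un ·: nn
N/II-1 aff I-1×I-2: Nn
N/II-2 un ·: nn
N/III-1 ? II-2×II-1: nn|Nn
N/III-2 ? II-2×II-1: nn|Nn
N/III-3 ? II-2×II-1: nn|Nn
⇒ N over [I-1,I-2,II-1,II-2,III-1,III-2,III-3]: 16 consistent
T/I-1 ? ·: tt|Tt
T/I-2 ? ·: tt|Tt
T/II-1 un I-1×I-2: tt
T/II-2 ? ·: Tt|TT
T/III-1 aff II-2×II-1: Tt
T/III-2 aff II-2×II-1: Tt
T/III-3 aff II-2×II-1: Tt
⇒ T over [I-1,I-2,II-1,II-2,III-1,III-2,III-3]: 8 consistent

I-1 ∈ {MM NN Tt, MM NN tt, MM Nn Tt, MM Nn tt, Mm NN Tt, Mm NN tt, Mm Nn Tt, Mm Nn tt}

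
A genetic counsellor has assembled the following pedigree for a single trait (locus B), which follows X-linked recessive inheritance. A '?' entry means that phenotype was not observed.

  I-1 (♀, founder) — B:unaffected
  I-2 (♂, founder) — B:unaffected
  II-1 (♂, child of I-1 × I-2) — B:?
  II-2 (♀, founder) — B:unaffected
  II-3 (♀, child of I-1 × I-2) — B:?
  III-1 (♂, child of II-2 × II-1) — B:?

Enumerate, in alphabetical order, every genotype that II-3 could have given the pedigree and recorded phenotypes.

II-3 ∈ {X^BX^B, X^BX^b}

B/I-1 un ·: X^BX^B|X^BX^b
B/I-2 un ·: X^BY
B/II-1 ? I-1×I-2: X^BY|X^bY
B/II-2 un ·: X^BX^B|X^BX^b
B/II-3 ? I-1×I-2: X^BX^B|X^BX^b
B/III-1 ? II-2×II-1: X^BY|X^bY
⇒ B over [I-1,I-2,II-1,II-2,II-3,III-1]: 15 consistent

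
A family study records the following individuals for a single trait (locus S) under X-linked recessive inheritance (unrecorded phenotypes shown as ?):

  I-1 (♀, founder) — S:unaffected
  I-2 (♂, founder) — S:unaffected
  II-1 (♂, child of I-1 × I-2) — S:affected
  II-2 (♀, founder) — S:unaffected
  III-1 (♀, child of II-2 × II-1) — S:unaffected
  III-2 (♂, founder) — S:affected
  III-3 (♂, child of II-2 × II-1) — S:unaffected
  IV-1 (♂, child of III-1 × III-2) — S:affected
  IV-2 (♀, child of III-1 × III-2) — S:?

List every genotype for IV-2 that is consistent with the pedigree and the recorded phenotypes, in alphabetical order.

S/I-1 un ·: X^SX^s
S/I-2 un ·: X^SY
S/II-1 aff I-1×I-2: X^sY
S/II-2 un ·: X^SX^S|X^SX^s
S/III-1 un II-2×II-1: X^SX^s
S/III-2 aff ·: X^sY
S/III-3 un II-2×II-1: X^SY
S/IV-1 aff III-1×III-2: X^sY
S/IV-2 ? III-1×III-2: X^SX^s|X^sX^s
⇒ S over [I-1,I-2,II-1,II-2,III-1,III-2,III-3,IV-1,IV-2]: 4 consistent

IV-2 ∈ {X^SX^s, X^sX^s}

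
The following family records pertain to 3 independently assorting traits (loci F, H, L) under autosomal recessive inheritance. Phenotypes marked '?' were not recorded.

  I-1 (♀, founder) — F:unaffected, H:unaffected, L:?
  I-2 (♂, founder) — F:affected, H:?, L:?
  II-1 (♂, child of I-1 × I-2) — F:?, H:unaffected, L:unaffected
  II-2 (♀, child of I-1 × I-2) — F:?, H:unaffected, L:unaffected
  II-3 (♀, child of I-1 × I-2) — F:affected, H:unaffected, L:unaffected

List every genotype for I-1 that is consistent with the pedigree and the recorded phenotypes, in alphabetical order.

F/I-1 un ·: Ff
F/I-2 aff ·: ff
F/II-1 ? I-1×I-2: Ff|ff
F/II-2 ? I-1×I-2: Ff|ff
F/II-3 aff I-1×I-2: ff
⇒ F over [I-1,I-2,II-1,II-2,II-3]: 4 consistent
H/I-1 un ·: HH|Hh
H/I-2 ? ·: HH|Hh|hh
H/II-1 un I-1×I-2: HH|Hh
H/II-2 un I-1×I-2: HH|Hh
H/II-3 un I-1×I-2: HH|Hh
⇒ H over [I-1,I-2,II-1,II-2,II-3]: 27 consistent
L/I-1 ? ·: LL|Ll|ll
L/I-2 ? ·: LL|Ll|ll
L/II-1 un I-1×I-2: LL|Ll
L/II-2 un I-1×I-2: LL|Ll
L/II-3 un I-1×I-2: LL|Ll
⇒ L over [I-1,I-2,II-1,II-2,II-3]: 29 consistent

I-1 ∈ {Ff HH LL, Ff HH Ll, Ff HH ll, Ff Hh LL, Ff Hh Ll, Ff Hh ll}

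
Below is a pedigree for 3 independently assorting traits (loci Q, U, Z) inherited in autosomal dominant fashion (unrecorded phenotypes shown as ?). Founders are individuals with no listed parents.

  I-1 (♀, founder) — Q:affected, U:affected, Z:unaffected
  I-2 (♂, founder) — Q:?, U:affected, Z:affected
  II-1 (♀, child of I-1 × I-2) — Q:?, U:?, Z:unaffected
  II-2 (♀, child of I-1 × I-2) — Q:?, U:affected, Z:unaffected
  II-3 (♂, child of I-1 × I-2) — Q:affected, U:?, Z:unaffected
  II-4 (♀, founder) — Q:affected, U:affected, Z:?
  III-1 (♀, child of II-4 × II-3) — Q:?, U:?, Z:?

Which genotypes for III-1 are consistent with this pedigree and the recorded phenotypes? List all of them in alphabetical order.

III-1 ∈ {QQ UU Zz, QQ UU zz, QQ Uu Zz, QQ Uu zz, QQ uu Zz, QQ uu zz, Qq UU Zz, Qq UU zz, Qq Uu Zz, Qq Uu zz, Qq uu Zz, Qq uu zz, qq UU Zz, qq UU zz, qq Uu Zz, qq Uu zz, qq uu Zz, qq uu zz}

Q/I-1 aff ·: Qq|QQ
Q/I-2 ? ·: qq|Qq|QQ
Q/II-1 ? I-1×I-2: qq|Qq|QQ
Q/II-2 ? I-1×I-2: qq|Qq|QQ
Q/II-3 aff I-1×I-2: Qq|QQ
Q/II-4 aff ·: Qq|QQ
Q/III-1 ? II-4×II-3: qq|Qq|QQ
⇒ Q over [I-1,I-2,II-1,II-2,II-3,II-4,III-1]: 164 consistent
U/I-1 aff ·: Uu|UU
U/I-2 aff ·: Uu|UU
U/II-1 ? I-1×I-2: uu|Uu|UU
U/II-2 aff I-1×I-2: Uu|UU
U/II-3 ? I-1×I-2: uu|Uu|UU
U/II-4 aff ·: Uu|UU
U/III-1 ? II-4×II-3: uu|Uu|UU
⇒ U over [I-1,I-2,II-1,II-2,II-3,II-4,III-1]: 133 consistent
Z/I-1 un ·: zz
Z/I-2 aff ·: Zz
Z/II-1 un I-1×I-2: zz
Z/II-2 un I-1×I-2: zz
Z/II-3 un I-1×I-2: zz
Z/II-4 ? ·: zz|Zz|ZZ
Z/III-1 ? II-4×II-3: zz|Zz
⇒ Z over [I-1,I-2,II-1,II-2,II-3,II-4,III-1]: 4 consistent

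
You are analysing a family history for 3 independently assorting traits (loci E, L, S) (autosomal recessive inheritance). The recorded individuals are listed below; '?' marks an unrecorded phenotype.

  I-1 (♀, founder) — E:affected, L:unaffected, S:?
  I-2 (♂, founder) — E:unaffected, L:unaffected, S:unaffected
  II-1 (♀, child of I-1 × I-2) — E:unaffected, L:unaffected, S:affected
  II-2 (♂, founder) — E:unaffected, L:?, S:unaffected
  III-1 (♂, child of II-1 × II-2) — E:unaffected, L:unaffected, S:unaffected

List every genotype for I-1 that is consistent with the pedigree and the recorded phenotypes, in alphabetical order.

E/I-1 aff ·: ee
E/I-2 un ·: EE|Ee
E/II-1 un I-1×I-2: Ee
E/II-2 un ·: EE|Ee
E/III-1 un II-1×II-2: EE|Ee
⇒ E over [I-1,I-2,II-1,II-2,III-1]: 8 consistent
L/I-1 un ·: LL|Ll
L/I-2 un ·: LL|Ll
L/II-1 un I-1×I-2: LL|Ll
L/II-2 ? ·: LL|Ll|ll
L/III-1 un II-1×II-2: LL|Ll
⇒ L over [I-1,I-2,II-1,II-2,III-1]: 31 consistent
S/I-1 ? ·: Ss|ss
S/I-2 un ·: Ss
S/II-1 aff I-1×I-2: ss
S/II-2 un ·: SS|Ss
S/III-1 un II-1×II-2: Ss
⇒ S over [I-1,I-2,II-1,II-2,III-1]: 4 consistent

I-1 ∈ {ee LL Ss, ee LL ss, ee Ll Ss, ee Ll ss}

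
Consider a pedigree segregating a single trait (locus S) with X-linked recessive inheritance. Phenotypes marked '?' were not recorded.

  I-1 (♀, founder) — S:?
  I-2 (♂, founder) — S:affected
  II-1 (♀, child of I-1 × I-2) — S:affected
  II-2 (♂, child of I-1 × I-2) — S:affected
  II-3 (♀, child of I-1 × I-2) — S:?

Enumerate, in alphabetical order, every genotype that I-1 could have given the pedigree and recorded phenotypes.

I-1 ∈ {X^SX^s, X^sX^s}

S/I-1 ? ·: X^SX^s|X^sX^s
S/I-2 aff ·: X^sY
S/II-1 aff I-1×I-2: X^sX^s
S/II-2 aff I-1×I-2: X^sY
S/II-3 ? I-1×I-2: X^SX^s|X^sX^s
⇒ S over [I-1,I-2,II-1,II-2,II-3]: 3 consistent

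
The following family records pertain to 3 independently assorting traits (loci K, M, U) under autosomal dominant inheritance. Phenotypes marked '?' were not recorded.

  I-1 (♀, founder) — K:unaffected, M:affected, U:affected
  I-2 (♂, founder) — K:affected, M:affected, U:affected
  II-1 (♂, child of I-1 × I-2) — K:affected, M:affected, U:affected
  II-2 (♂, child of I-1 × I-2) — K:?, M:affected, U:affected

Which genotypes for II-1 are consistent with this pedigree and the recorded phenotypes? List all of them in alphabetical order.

II-1 ∈ {Kk MM UU, Kk MM Uu, Kk Mm UU, Kk Mm Uu}

K/I-1 un ·: kk
K/I-2 aff ·: Kk|KK
K/II-1 aff I-1×I-2: Kk
K/II-2 ? I-1×I-2: kk|Kk
⇒ K over [I-1,I-2,II-1,II-2]: 3 consistent
M/I-1 aff ·: Mm|MM
M/I-2 aff ·: Mm|MM
M/II-1 aff I-1×I-2: Mm|MM
M/II-2 aff I-1×I-2: Mm|MM
⇒ M over [I-1,I-2,II-1,II-2]: 13 consistent
U/I-1 aff ·: Uu|UU
U/I-2 aff ·: Uu|UU
U/II-1 aff I-1×I-2: Uu|UU
U/II-2 aff I-1×I-2: Uu|UU
⇒ U over [I-1,I-2,II-1,II-2]: 13 consistent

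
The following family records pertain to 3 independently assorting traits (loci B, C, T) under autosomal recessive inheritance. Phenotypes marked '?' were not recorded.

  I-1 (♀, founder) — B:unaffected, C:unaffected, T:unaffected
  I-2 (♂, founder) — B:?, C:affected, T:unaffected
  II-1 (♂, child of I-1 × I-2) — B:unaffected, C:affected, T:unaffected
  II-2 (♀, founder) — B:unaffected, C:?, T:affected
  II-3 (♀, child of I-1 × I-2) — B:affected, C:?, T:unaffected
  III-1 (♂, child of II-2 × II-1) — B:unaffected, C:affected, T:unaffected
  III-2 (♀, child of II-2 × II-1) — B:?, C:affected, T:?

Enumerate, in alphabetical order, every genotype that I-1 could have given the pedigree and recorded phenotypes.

I-1 ∈ {Bb Cc TT, Bb Cc Tt}

B/I-1 un ·: Bb
B/I-2 ? ·: Bb|bb
B/II-1 un I-1×I-2: BB|Bb
B/II-2 un ·: BB|Bb
B/II-3 aff I-1×I-2: bb
B/III-1 un II-2×II-1: BB|Bb
B/III-2 ? II-2×II-1: BB|Bb|bb
⇒ B over [I-1,I-2,II-1,II-2,II-3,III-1,III-2]: 25 consistent
C/I-1 un ·: Cc
C/I-2 aff ·: cc
C/II-1 aff I-1×I-2: cc
C/II-2 ? ·: Cc|cc
C/II-3 ? I-1×I-2: Cc|cc
C/III-1 aff II-2×II-1: cc
C/III-2 aff II-2×II-1: cc
⇒ C over [I-1,I-2,II-1,II-2,II-3,III-1,III-2]: 4 consistent
T/I-1 un ·: TT|Tt
T/I-2 un ·: TT|Tt
T/II-1 un I-1×I-2: TT|Tt
T/II-2 aff ·: tt
T/II-3 un I-1×I-2: TT|Tt
T/III-1 un II-2×II-1: Tt
T/III-2 ? II-2×II-1: Tt|tt
⇒ T over [I-1,I-2,II-1,II-2,II-3,III-1,III-2]: 19 consistent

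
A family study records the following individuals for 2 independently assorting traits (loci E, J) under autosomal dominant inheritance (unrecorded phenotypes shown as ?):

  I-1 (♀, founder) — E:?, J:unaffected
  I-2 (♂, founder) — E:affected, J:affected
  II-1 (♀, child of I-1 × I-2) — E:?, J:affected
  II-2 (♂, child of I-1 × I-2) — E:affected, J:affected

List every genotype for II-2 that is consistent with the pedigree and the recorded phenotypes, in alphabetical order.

II-2 ∈ {EE Jj, Ee Jj}

E/I-1 ? ·: ee|Ee|EE
E/I-2 aff ·: Ee|EE
E/II-1 ? I-1×I-2: ee|Ee|EE
E/II-2 aff I-1×I-2: Ee|EE
⇒ E over [I-1,I-2,II-1,II-2]: 18 consistent
J/I-1 un ·: jj
J/I-2 aff ·: Jj|JJ
J/II-1 aff I-1×I-2: Jj
J/II-2 aff I-1×I-2: Jj
⇒ J over [I-1,I-2,II-1,II-2]: 2 consistent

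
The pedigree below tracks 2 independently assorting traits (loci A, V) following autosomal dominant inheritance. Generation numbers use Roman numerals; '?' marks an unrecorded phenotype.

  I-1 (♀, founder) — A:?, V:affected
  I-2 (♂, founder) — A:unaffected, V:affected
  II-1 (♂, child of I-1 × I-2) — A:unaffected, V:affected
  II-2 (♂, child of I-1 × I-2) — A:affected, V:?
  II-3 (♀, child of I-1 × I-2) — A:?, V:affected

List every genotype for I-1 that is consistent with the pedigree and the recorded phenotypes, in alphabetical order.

A/I-1 ? ·: Aa
A/I-2 un ·: aa
A/II-1 un I-1×I-2: aa
A/II-2 aff I-1×I-2: Aa
A/II-3 ? I-1×I-2: aa|Aa
⇒ A over [I-1,I-2,II-1,II-2,II-3]: 2 consistent
V/I-1 aff ·: Vv|VV
V/I-2 aff ·: Vv|VV
V/II-1 aff I-1×I-2: Vv|VV
V/II-2 ? I-1×I-2: vv|Vv|VV
V/II-3 aff I-1×I-2: Vv|VV
⇒ V over [I-1,I-2,II-1,II-2,II-3]: 29 consistent

I-1 ∈ {Aa VV, Aa Vv}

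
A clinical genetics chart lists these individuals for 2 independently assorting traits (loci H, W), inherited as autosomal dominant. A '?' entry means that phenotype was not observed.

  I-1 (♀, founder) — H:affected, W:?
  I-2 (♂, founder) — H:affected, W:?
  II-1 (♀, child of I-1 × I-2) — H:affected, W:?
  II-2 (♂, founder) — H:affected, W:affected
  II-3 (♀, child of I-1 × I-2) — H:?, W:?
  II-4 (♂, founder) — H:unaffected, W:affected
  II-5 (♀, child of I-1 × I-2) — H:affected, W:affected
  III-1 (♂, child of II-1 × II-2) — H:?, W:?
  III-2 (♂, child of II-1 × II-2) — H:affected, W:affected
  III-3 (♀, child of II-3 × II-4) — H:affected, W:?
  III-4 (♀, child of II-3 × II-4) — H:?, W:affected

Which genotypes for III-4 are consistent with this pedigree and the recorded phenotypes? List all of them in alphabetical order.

H/I-1 aff ·: Hh|HH
H/I-2 aff ·: Hh|HH
H/II-1 aff I-1×I-2: Hh|HH
H/II-2 aff ·: Hh|HH
H/II-3 ? I-1×I-2: Hh|HH
H/II-4 un ·: hh
H/II-5 aff I-1×I-2: Hh|HH
H/III-1 ? II-1×II-2: hh|Hh|HH
H/III-2 aff II-1×II-2: Hh|HH
H/III-3 aff II-3×II-4: Hh
H/III-4 ? II-3×II-4: hh|Hh
⇒ H over [I-1,I-2,II-1,II-2,II-3,II-4,II-5,III-1,III-2,III-3,III-4]: 275 consistent
W/I-1 ? ·: ww|Ww|WW
W/I-2 ? ·: ww|Ww|WW
W/II-1 ? I-1×I-2: ww|Ww|WW
W/II-2 aff ·: Ww|WW
W/II-3 ? I-1×I-2: ww|Ww|WW
W/II-4 aff ·: Ww|WW
W/II-5 aff I-1×I-2: Ww|WW
W/III-1 ? II-1×II-2: ww|Ww|WW
W/III-2 aff II-1×II-2: Ww|WW
W/III-3 ? II-3×II-4: ww|Ww|WW
W/III-4 aff II-3×II-4: Ww|WW
⇒ W over [I-1,I-2,II-1,II-2,II-3,II-4,II-5,III-1,III-2,III-3,III-4]: 2111 consistent

III-4 ∈ {Hh WW, Hh Ww, hh WW, hh Ww}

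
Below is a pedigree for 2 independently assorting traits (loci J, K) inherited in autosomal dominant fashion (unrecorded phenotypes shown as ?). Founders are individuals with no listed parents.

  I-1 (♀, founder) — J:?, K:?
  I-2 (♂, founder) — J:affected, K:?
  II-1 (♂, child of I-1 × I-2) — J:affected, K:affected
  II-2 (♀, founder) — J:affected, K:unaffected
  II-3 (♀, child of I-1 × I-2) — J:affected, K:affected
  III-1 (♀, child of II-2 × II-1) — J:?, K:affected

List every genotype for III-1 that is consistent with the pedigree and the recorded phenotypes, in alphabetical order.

J/I-1 ? ·: jj|Jj|JJ
J/I-2 aff ·: Jj|JJ
J/II-1 aff I-1×I-2: Jj|JJ
J/II-2 aff ·: Jj|JJ
J/II-3 aff I-1×I-2: Jj|JJ
J/III-1 ? II-2×II-1: jj|Jj|JJ
⇒ J over [I-1,I-2,II-1,II-2,II-3,III-1]: 61 consistent
K/I-1 ? ·: kk|Kk|KK
K/I-2 ? ·: kk|Kk|KK
K/II-1 aff I-1×I-2: Kk|KK
K/II-2 un ·: kk
K/II-3 aff I-1×I-2: Kk|KK
K/III-1 aff II-2×II-1: Kk
⇒ K over [I-1,I-2,II-1,II-2,II-3,III-1]: 17 consistent

III-1 ∈ {JJ Kk, Jj Kk, jj Kk}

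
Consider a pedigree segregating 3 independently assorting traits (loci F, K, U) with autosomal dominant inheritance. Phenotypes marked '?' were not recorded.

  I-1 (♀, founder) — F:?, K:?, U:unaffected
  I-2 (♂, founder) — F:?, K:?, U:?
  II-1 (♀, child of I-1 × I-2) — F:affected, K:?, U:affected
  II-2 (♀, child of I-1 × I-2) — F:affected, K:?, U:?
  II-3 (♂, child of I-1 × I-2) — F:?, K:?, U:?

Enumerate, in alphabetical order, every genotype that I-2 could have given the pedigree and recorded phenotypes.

F/I-1 ? ·: ff|Ff|FF
F/I-2 ? ·: ff|Ff|FF
F/II-1 aff I-1×I-2: Ff|FF
F/II-2 aff I-1×I-2: Ff|FF
F/II-3 ? I-1×I-2: ff|Ff|FF
⇒ F over [I-1,I-2,II-1,II-2,II-3]: 35 consistent
K/I-1 ? ·: kk|Kk|KK
K/I-2 ? ·: kk|Kk|KK
K/II-1 ? I-1×I-2: kk|Kk|KK
K/II-2 ? I-1×I-2: kk|Kk|KK
K/II-3 ? I-1×I-2: kk|Kk|KK
⇒ K over [I-1,I-2,II-1,II-2,II-3]: 63 consistent
U/I-1 un ·: uu
U/I-2 ? ·: Uu|UU
U/II-1 aff I-1×I-2: Uu
U/II-2 ? I-1×I-2: uu|Uu
U/II-3 ? I-1×I-2: uu|Uu
⇒ U over [I-1,I-2,II-1,II-2,II-3]: 5 consistent

I-2 ∈ {FF KK UU, FF KK Uu, FF Kk UU, FF Kk Uu, FF kk UU, FF kk Uu, Ff KK UU, Ff KK Uu, Ff Kk UU, Ff Kk Uu, Ff kk UU, Ff kk Uu, ff KK UU, ff KK Uu, ff Kk UU, ff Kk Uu, ff kk UU, ff kk Uu}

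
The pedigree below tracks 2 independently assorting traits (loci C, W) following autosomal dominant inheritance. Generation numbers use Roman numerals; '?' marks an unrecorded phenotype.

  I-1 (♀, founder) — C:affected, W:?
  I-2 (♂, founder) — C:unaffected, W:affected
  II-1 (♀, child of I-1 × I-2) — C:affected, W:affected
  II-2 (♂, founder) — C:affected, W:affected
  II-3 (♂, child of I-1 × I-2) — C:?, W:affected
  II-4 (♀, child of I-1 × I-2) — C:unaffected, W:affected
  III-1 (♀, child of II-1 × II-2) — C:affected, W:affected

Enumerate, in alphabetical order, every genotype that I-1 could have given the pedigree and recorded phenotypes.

C/I-1 aff ·: Cc
C/I-2 un ·: cc
C/II-1 aff I-1×I-2: Cc
C/II-2 aff ·: Cc|CC
C/II-3 ? I-1×I-2: cc|Cc
C/II-4 un I-1×I-2: cc
C/III-1 aff II-1×II-2: Cc|CC
⇒ C over [I-1,I-2,II-1,II-2,II-3,II-4,III-1]: 8 consistent
W/I-1 ? ·: ww|Ww|WW
W/I-2 aff ·: Ww|WW
W/II-1 aff I-1×I-2: Ww|WW
W/II-2 aff ·: Ww|WW
W/II-3 aff I-1×I-2: Ww|WW
W/II-4 aff I-1×I-2: Ww|WW
W/III-1 aff II-1×II-2: Ww|WW
⇒ W over [I-1,I-2,II-1,II-2,II-3,II-4,III-1]: 95 consistent

I-1 ∈ {Cc WW, Cc Ww, Cc ww}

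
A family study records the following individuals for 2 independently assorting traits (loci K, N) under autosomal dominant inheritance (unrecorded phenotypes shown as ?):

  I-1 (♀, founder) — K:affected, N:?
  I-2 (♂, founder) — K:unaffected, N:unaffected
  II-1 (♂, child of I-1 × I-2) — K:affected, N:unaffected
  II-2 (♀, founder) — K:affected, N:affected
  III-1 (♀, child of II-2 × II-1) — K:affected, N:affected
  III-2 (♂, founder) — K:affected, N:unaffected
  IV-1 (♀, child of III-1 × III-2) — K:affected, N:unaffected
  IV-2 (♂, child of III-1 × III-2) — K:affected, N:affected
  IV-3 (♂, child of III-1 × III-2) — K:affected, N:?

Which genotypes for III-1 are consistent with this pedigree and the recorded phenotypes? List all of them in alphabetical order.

K/I-1 aff ·: Kk|KK
K/I-2 un ·: kk
K/II-1 aff I-1×I-2: Kk
K/II-2 aff ·: Kk|KK
K/III-1 aff II-2×II-1: Kk|KK
K/III-2 aff ·: Kk|KK
K/IV-1 aff III-1×III-2: Kk|KK
K/IV-2 aff III-1×III-2: Kk|KK
K/IV-3 aff III-1×III-2: Kk|KK
⇒ K over [I-1,I-2,II-1,II-2,III-1,III-2,IV-1,IV-2,IV-3]: 100 consistent
N/I-1 ? ·: nn|Nn
N/I-2 un ·: nn
N/II-1 un I-1×I-2: nn
N/II-2 aff ·: Nn|NN
N/III-1 aff II-2×II-1: Nn
N/III-2 un ·: nn
N/IV-1 un III-1×III-2: nn
N/IV-2 aff III-1×III-2: Nn
N/IV-3 ? III-1×III-2: nn|Nn
⇒ N over [I-1,I-2,II-1,II-2,III-1,III-2,IV-1,IV-2,IV-3]: 8 consistent

III-1 ∈ {KK Nn, Kk Nn}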